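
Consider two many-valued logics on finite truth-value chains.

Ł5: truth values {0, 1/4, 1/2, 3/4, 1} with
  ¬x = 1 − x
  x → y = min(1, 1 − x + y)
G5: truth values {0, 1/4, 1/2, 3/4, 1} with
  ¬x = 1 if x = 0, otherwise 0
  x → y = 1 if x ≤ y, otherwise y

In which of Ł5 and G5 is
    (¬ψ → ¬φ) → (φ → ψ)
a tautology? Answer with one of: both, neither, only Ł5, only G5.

only Ł5

In Ł5: every assignment gives 1 — tautology.
In G5: at φ = 1/2, ψ = 1/4 the value is 1/4 — not a tautology.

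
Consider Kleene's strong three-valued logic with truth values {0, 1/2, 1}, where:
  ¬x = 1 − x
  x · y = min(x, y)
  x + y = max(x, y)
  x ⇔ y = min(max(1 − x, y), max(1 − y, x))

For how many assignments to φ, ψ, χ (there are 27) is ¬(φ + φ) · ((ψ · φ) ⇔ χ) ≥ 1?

3

value 1: 3 assignments (counts)
value 1/2: 11 assignments
value 0: 13 assignments
So 3 of the 27 assignments meet the threshold.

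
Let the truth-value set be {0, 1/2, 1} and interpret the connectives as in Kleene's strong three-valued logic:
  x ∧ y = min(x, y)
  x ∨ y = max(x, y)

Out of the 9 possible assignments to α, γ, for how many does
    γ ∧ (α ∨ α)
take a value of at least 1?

1

α = 0, γ = 0 ↦ 0  <
α = 0, γ = 1/2 ↦ 0  <
α = 0, γ = 1 ↦ 0  <
α = 1/2, γ = 0 ↦ 0  <
α = 1/2, γ = 1/2 ↦ 1/2  <
α = 1/2, γ = 1 ↦ 1/2  <
α = 1, γ = 0 ↦ 0  <
α = 1, γ = 1/2 ↦ 1/2  <
α = 1, γ = 1 ↦ 1  ≥
So 1 of the 9 assignments meets the threshold.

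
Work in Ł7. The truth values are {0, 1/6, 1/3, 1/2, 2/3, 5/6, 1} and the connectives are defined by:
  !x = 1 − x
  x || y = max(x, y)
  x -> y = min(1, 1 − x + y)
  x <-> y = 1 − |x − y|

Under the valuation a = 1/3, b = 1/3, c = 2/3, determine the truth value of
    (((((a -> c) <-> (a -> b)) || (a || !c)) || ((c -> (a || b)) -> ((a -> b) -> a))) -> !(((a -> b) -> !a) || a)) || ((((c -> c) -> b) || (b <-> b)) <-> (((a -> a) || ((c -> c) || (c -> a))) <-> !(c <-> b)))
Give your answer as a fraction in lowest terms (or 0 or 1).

1/3

a -> c = 1/3 -> 2/3 = 1
a -> b = 1/3 -> 1/3 = 1
(a -> c) <-> (a -> b) = 1 <-> 1 = 1
!c = !2/3 = 1/3
a || !c = 1/3 || 1/3 = 1/3
((a -> c) <-> (a -> b)) || (a || !c) = 1 || 1/3 = 1
a || b = 1/3 || 1/3 = 1/3
c -> (a || b) = 2/3 -> 1/3 = 2/3
a -> b = 1/3 -> 1/3 = 1
(a -> b) -> a = 1 -> 1/3 = 1/3
(c -> (a || b)) -> ((a -> b) -> a) = 2/3 -> 1/3 = 2/3
(((a -> c) <-> (a -> b)) || (a || !c)) || ((c -> (a || b)) -> ((a -> b) -> a)) = 1 || 2/3 = 1
a -> b = 1/3 -> 1/3 = 1
!a = !1/3 = 2/3
(a -> b) -> !a = 1 -> 2/3 = 2/3
((a -> b) -> !a) || a = 2/3 || 1/3 = 2/3
!(((a -> b) -> !a) || a) = !2/3 = 1/3
((((a -> c) <-> (a -> b)) || (a || !c)) || ((c -> (a || b)) -> ((a -> b) -> a))) -> !(((a -> b) -> !a) || a) = 1 -> 1/3 = 1/3
c -> c = 2/3 -> 2/3 = 1
(c -> c) -> b = 1 -> 1/3 = 1/3
b <-> b = 1/3 <-> 1/3 = 1
((c -> c) -> b) || (b <-> b) = 1/3 || 1 = 1
a -> a = 1/3 -> 1/3 = 1
c -> c = 2/3 -> 2/3 = 1
c -> a = 2/3 -> 1/3 = 2/3
(c -> c) || (c -> a) = 1 || 2/3 = 1
(a -> a) || ((c -> c) || (c -> a)) = 1 || 1 = 1
c <-> b = 2/3 <-> 1/3 = 2/3
!(c <-> b) = !2/3 = 1/3
((a -> a) || ((c -> c) || (c -> a))) <-> !(c <-> b) = 1 <-> 1/3 = 1/3
(((c -> c) -> b) || (b <-> b)) <-> (((a -> a) || ((c -> c) || (c -> a))) <-> !(c <-> b)) = 1 <-> 1/3 = 1/3
(((((a -> c) <-> (a -> b)) || (a || !c)) || ((c -> (a || b)) -> ((a -> b) -> a))) -> !(((a -> b) -> !a) || a)) || ((((c -> c) -> b) || (b <-> b)) <-> (((a -> a) || ((c -> c) || (c -> a))) <-> !(c <-> b))) = 1/3 || 1/3 = 1/3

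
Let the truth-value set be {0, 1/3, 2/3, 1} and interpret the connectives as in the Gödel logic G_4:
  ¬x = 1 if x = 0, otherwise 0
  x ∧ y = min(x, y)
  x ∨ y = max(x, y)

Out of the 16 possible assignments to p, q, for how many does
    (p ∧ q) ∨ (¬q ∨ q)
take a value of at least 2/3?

p = 0, q = 0 ↦ 1  ≥
p = 0, q = 1/3 ↦ 1/3  <
p = 0, q = 2/3 ↦ 2/3  ≥
p = 0, q = 1 ↦ 1  ≥
p = 1/3, q = 0 ↦ 1  ≥
p = 1/3, q = 1/3 ↦ 1/3  <
p = 1/3, q = 2/3 ↦ 2/3  ≥
p = 1/3, q = 1 ↦ 1  ≥
p = 2/3, q = 0 ↦ 1  ≥
p = 2/3, q = 1/3 ↦ 1/3  <
p = 2/3, q = 2/3 ↦ 2/3  ≥
p = 2/3, q = 1 ↦ 1  ≥
p = 1, q = 0 ↦ 1  ≥
p = 1, q = 1/3 ↦ 1/3  <
p = 1, q = 2/3 ↦ 2/3  ≥
p = 1, q = 1 ↦ 1  ≥
So 12 of the 16 assignments meet the threshold.

12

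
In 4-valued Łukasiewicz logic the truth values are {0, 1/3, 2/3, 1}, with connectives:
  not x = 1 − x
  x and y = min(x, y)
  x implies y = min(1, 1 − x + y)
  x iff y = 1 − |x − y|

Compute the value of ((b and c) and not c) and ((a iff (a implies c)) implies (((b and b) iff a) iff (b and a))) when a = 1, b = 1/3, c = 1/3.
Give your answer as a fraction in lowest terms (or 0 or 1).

1/3

b and c = 1/3 and 1/3 = 1/3
not c = not 1/3 = 2/3
(b and c) and not c = 1/3 and 2/3 = 1/3
a implies c = 1 implies 1/3 = 1/3
a iff (a implies c) = 1 iff 1/3 = 1/3
b and b = 1/3 and 1/3 = 1/3
(b and b) iff a = 1/3 iff 1 = 1/3
b and a = 1/3 and 1 = 1/3
((b and b) iff a) iff (b and a) = 1/3 iff 1/3 = 1
(a iff (a implies c)) implies (((b and b) iff a) iff (b and a)) = 1/3 implies 1 = 1
((b and c) and not c) and ((a iff (a implies c)) implies (((b and b) iff a) iff (b and a))) = 1/3 and 1 = 1/3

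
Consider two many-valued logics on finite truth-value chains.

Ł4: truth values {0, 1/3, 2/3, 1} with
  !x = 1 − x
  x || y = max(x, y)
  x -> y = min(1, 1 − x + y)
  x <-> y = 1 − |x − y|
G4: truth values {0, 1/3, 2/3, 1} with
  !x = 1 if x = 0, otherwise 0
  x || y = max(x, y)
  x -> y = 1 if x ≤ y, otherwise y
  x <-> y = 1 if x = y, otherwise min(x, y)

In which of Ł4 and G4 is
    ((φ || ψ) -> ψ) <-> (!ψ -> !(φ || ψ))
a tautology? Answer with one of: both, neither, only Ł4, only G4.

In Ł4: every assignment gives 1 — tautology.
In G4: at φ = 2/3, ψ = 1/3 the value is 1/3 — not a tautology.

only Ł4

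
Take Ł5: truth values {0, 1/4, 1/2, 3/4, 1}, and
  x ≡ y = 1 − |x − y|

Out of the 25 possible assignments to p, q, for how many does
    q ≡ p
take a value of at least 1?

5

value 1: 5 assignments (counts)
value 3/4: 8 assignments
value 1/2: 6 assignments
value 1/4: 4 assignments
value 0: 2 assignments
So 5 of the 25 assignments meet the threshold.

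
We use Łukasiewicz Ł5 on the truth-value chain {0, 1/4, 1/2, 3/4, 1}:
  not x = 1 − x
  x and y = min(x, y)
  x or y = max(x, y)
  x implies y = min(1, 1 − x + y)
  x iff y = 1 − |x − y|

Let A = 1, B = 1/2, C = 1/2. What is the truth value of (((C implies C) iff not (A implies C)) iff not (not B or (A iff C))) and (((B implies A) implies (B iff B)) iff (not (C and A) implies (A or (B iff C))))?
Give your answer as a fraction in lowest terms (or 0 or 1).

1

C implies C = 1/2 implies 1/2 = 1
A implies C = 1 implies 1/2 = 1/2
not (A implies C) = not 1/2 = 1/2
(C implies C) iff not (A implies C) = 1 iff 1/2 = 1/2
not B = not 1/2 = 1/2
A iff C = 1 iff 1/2 = 1/2
not B or (A iff C) = 1/2 or 1/2 = 1/2
not (not B or (A iff C)) = not 1/2 = 1/2
((C implies C) iff not (A implies C)) iff not (not B or (A iff C)) = 1/2 iff 1/2 = 1
B implies A = 1/2 implies 1 = 1
B iff B = 1/2 iff 1/2 = 1
(B implies A) implies (B iff B) = 1 implies 1 = 1
C and A = 1/2 and 1 = 1/2
not (C and A) = not 1/2 = 1/2
B iff C = 1/2 iff 1/2 = 1
A or (B iff C) = 1 or 1 = 1
not (C and A) implies (A or (B iff C)) = 1/2 implies 1 = 1
((B implies A) implies (B iff B)) iff (not (C and A) implies (A or (B iff C))) = 1 iff 1 = 1
(((C implies C) iff not (A implies C)) iff not (not B or (A iff C))) and (((B implies A) implies (B iff B)) iff (not (C and A) implies (A or (B iff C)))) = 1 and 1 = 1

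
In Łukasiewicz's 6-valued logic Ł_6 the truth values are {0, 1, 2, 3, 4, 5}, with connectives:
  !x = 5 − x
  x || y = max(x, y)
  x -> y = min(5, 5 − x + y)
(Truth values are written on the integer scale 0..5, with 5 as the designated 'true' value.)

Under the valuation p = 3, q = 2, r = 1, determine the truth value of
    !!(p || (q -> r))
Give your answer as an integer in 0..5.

4

q -> r = 2 -> 1 = 4
p || (q -> r) = 3 || 4 = 4
!(p || (q -> r)) = !4 = 1
!!(p || (q -> r)) = !1 = 4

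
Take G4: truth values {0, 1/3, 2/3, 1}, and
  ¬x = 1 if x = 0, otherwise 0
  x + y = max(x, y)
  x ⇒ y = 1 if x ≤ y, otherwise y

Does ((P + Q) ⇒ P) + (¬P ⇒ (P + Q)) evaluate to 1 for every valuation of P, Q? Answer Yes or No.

Counterexample: take P = 0, Q = 1/3.
P + Q = 0 + 1/3 = 1/3
(P + Q) ⇒ P = 1/3 ⇒ 0 = 0
¬P = ¬0 = 1
P + Q = 0 + 1/3 = 1/3
¬P ⇒ (P + Q) = 1 ⇒ 1/3 = 1/3
((P + Q) ⇒ P) + (¬P ⇒ (P + Q)) = 0 + 1/3 = 1/3
This gives 1/3 ≠ 1.

No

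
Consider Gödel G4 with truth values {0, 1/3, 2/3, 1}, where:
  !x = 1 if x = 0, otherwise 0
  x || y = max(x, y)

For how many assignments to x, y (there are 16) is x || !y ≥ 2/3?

x = 0, y = 0 ↦ 1  ≥
x = 0, y = 1/3 ↦ 0  <
x = 0, y = 2/3 ↦ 0  <
x = 0, y = 1 ↦ 0  <
x = 1/3, y = 0 ↦ 1  ≥
x = 1/3, y = 1/3 ↦ 1/3  <
x = 1/3, y = 2/3 ↦ 1/3  <
x = 1/3, y = 1 ↦ 1/3  <
x = 2/3, y = 0 ↦ 1  ≥
x = 2/3, y = 1/3 ↦ 2/3  ≥
x = 2/3, y = 2/3 ↦ 2/3  ≥
x = 2/3, y = 1 ↦ 2/3  ≥
x = 1, y = 0 ↦ 1  ≥
x = 1, y = 1/3 ↦ 1  ≥
x = 1, y = 2/3 ↦ 1  ≥
x = 1, y = 1 ↦ 1  ≥
So 10 of the 16 assignments meet the threshold.

10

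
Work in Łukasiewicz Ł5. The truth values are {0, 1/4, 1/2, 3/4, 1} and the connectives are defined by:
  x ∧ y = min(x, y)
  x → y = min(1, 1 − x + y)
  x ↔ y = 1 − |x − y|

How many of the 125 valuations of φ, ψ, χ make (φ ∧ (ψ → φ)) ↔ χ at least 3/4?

65

value 1: 25 assignments (counts)
value 3/4: 40 assignments (counts)
value 1/2: 30 assignments
value 1/4: 20 assignments
value 0: 10 assignments
So 65 of the 125 assignments meet the threshold.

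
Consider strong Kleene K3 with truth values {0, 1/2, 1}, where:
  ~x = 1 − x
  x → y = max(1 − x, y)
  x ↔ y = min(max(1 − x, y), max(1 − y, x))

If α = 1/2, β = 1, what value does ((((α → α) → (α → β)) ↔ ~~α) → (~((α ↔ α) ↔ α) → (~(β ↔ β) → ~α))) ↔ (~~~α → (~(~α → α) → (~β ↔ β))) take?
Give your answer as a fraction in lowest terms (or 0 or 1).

1/2

α → α = 1/2 → 1/2 = 1/2
α → β = 1/2 → 1 = 1
(α → α) → (α → β) = 1/2 → 1 = 1
~α = ~1/2 = 1/2
~~α = ~1/2 = 1/2
((α → α) → (α → β)) ↔ ~~α = 1 ↔ 1/2 = 1/2
α ↔ α = 1/2 ↔ 1/2 = 1/2
(α ↔ α) ↔ α = 1/2 ↔ 1/2 = 1/2
~((α ↔ α) ↔ α) = ~1/2 = 1/2
β ↔ β = 1 ↔ 1 = 1
~(β ↔ β) = ~1 = 0
~α = ~1/2 = 1/2
~(β ↔ β) → ~α = 0 → 1/2 = 1
~((α ↔ α) ↔ α) → (~(β ↔ β) → ~α) = 1/2 → 1 = 1
(((α → α) → (α → β)) ↔ ~~α) → (~((α ↔ α) ↔ α) → (~(β ↔ β) → ~α)) = 1/2 → 1 = 1
~α = ~1/2 = 1/2
~~α = ~1/2 = 1/2
~~~α = ~1/2 = 1/2
~α = ~1/2 = 1/2
~α → α = 1/2 → 1/2 = 1/2
~(~α → α) = ~1/2 = 1/2
~β = ~1 = 0
~β ↔ β = 0 ↔ 1 = 0
~(~α → α) → (~β ↔ β) = 1/2 → 0 = 1/2
~~~α → (~(~α → α) → (~β ↔ β)) = 1/2 → 1/2 = 1/2
((((α → α) → (α → β)) ↔ ~~α) → (~((α ↔ α) ↔ α) → (~(β ↔ β) → ~α))) ↔ (~~~α → (~(~α → α) → (~β ↔ β))) = 1 ↔ 1/2 = 1/2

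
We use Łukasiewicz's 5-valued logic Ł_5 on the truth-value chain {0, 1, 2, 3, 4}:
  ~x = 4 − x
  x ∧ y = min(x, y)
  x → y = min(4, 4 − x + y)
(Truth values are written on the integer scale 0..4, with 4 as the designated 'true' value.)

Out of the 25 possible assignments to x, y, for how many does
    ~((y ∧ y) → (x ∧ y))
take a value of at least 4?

value 4: 1 assignment (counts)
value 3: 2 assignments
value 2: 3 assignments
value 1: 4 assignments
value 0: 15 assignments
So 1 of the 25 assignments meets the threshold.

1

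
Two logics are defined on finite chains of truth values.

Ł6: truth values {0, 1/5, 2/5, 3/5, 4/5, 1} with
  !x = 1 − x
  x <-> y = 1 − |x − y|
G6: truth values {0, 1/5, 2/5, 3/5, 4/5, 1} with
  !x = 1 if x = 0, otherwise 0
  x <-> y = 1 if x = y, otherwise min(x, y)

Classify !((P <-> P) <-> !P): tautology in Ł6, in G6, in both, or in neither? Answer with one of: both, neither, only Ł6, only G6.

neither

In Ł6: at P = 0 the value is 0 — not a tautology.
In G6: at P = 0 the value is 0 — not a tautology.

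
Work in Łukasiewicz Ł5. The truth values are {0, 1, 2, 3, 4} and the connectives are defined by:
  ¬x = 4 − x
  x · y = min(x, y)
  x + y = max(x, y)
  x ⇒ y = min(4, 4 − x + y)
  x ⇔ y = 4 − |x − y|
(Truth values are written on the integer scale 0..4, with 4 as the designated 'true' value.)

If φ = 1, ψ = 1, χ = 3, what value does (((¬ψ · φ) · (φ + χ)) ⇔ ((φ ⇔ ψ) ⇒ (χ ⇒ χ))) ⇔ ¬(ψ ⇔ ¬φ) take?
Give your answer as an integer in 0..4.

3

¬ψ = ¬1 = 3
¬ψ · φ = 3 · 1 = 1
φ + χ = 1 + 3 = 3
(¬ψ · φ) · (φ + χ) = 1 · 3 = 1
φ ⇔ ψ = 1 ⇔ 1 = 4
χ ⇒ χ = 3 ⇒ 3 = 4
(φ ⇔ ψ) ⇒ (χ ⇒ χ) = 4 ⇒ 4 = 4
((¬ψ · φ) · (φ + χ)) ⇔ ((φ ⇔ ψ) ⇒ (χ ⇒ χ)) = 1 ⇔ 4 = 1
¬φ = ¬1 = 3
ψ ⇔ ¬φ = 1 ⇔ 3 = 2
¬(ψ ⇔ ¬φ) = ¬2 = 2
(((¬ψ · φ) · (φ + χ)) ⇔ ((φ ⇔ ψ) ⇒ (χ ⇒ χ))) ⇔ ¬(ψ ⇔ ¬φ) = 1 ⇔ 2 = 3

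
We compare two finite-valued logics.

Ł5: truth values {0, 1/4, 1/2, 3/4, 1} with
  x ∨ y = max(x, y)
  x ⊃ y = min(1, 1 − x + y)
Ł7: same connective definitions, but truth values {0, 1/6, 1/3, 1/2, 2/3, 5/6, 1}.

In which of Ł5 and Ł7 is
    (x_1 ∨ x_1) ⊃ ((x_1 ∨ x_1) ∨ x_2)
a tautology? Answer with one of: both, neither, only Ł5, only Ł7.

In Ł5: every assignment gives 1 — tautology.
In Ł7: every assignment gives 1 — tautology.

both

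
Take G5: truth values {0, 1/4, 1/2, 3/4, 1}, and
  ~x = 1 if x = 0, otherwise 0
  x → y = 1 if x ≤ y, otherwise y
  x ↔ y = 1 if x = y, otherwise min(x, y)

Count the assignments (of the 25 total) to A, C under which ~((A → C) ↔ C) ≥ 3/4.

value 1: 1 assignment (counts)
value 0: 24 assignments
So 1 of the 25 assignments meets the threshold.

1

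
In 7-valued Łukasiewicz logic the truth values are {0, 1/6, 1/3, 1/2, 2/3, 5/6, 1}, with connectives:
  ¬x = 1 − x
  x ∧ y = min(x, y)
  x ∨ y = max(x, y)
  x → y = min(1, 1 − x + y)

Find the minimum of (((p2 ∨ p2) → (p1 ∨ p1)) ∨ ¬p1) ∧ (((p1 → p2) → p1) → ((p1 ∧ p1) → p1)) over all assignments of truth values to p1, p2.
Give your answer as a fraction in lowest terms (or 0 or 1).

Take p1 = 1/2, p2 = 1:
p2 ∨ p2 = 1 ∨ 1 = 1
p1 ∨ p1 = 1/2 ∨ 1/2 = 1/2
(p2 ∨ p2) → (p1 ∨ p1) = 1 → 1/2 = 1/2
¬p1 = ¬1/2 = 1/2
((p2 ∨ p2) → (p1 ∨ p1)) ∨ ¬p1 = 1/2 ∨ 1/2 = 1/2
p1 → p2 = 1/2 → 1 = 1
(p1 → p2) → p1 = 1 → 1/2 = 1/2
p1 ∧ p1 = 1/2 ∧ 1/2 = 1/2
(p1 ∧ p1) → p1 = 1/2 → 1/2 = 1
((p1 → p2) → p1) → ((p1 ∧ p1) → p1) = 1/2 → 1 = 1
(((p2 ∨ p2) → (p1 ∨ p1)) ∨ ¬p1) ∧ (((p1 → p2) → p1) → ((p1 ∧ p1) → p1)) = 1/2 ∧ 1 = 1/2
No assignment yields a value below 1/2, so this is the minimum.

1/2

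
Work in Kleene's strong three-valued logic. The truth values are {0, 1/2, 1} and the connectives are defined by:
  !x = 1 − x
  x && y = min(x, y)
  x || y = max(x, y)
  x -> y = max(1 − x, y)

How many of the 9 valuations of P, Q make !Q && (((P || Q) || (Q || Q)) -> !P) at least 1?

1

P = 0, Q = 0 ↦ 1  ≥
P = 0, Q = 1/2 ↦ 1/2  <
P = 0, Q = 1 ↦ 0  <
P = 1/2, Q = 0 ↦ 1/2  <
P = 1/2, Q = 1/2 ↦ 1/2  <
P = 1/2, Q = 1 ↦ 0  <
P = 1, Q = 0 ↦ 0  <
P = 1, Q = 1/2 ↦ 0  <
P = 1, Q = 1 ↦ 0  <
So 1 of the 9 assignments meets the threshold.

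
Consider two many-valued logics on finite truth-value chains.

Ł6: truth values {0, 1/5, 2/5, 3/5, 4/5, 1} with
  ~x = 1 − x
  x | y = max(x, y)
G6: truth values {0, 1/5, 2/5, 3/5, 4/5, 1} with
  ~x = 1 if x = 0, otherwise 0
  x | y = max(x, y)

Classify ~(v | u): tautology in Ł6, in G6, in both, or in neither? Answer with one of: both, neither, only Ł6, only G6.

neither

In Ł6: at u = 0, v = 1/5 the value is 4/5 — not a tautology.
In G6: at u = 0, v = 1/5 the value is 0 — not a tautology.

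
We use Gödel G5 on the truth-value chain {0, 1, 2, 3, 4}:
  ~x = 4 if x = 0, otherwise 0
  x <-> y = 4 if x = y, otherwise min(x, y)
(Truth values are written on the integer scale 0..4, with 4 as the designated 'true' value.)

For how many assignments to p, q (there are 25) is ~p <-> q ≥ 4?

value 4: 5 assignments (counts)
value 3: 1 assignment
value 2: 1 assignment
value 1: 1 assignment
value 0: 17 assignments
So 5 of the 25 assignments meet the threshold.

5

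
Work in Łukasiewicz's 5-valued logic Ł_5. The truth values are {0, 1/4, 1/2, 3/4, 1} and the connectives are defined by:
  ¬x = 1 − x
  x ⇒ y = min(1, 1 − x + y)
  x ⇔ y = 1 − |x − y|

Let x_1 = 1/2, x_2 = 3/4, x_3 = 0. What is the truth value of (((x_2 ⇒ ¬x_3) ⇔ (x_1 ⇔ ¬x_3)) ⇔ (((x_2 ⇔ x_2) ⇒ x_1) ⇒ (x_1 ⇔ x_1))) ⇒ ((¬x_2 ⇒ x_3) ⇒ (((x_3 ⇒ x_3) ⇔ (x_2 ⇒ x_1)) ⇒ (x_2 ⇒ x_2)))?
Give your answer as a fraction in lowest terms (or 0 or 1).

1

¬x_3 = ¬0 = 1
x_2 ⇒ ¬x_3 = 3/4 ⇒ 1 = 1
¬x_3 = ¬0 = 1
x_1 ⇔ ¬x_3 = 1/2 ⇔ 1 = 1/2
(x_2 ⇒ ¬x_3) ⇔ (x_1 ⇔ ¬x_3) = 1 ⇔ 1/2 = 1/2
x_2 ⇔ x_2 = 3/4 ⇔ 3/4 = 1
(x_2 ⇔ x_2) ⇒ x_1 = 1 ⇒ 1/2 = 1/2
x_1 ⇔ x_1 = 1/2 ⇔ 1/2 = 1
((x_2 ⇔ x_2) ⇒ x_1) ⇒ (x_1 ⇔ x_1) = 1/2 ⇒ 1 = 1
((x_2 ⇒ ¬x_3) ⇔ (x_1 ⇔ ¬x_3)) ⇔ (((x_2 ⇔ x_2) ⇒ x_1) ⇒ (x_1 ⇔ x_1)) = 1/2 ⇔ 1 = 1/2
¬x_2 = ¬3/4 = 1/4
¬x_2 ⇒ x_3 = 1/4 ⇒ 0 = 3/4
x_3 ⇒ x_3 = 0 ⇒ 0 = 1
x_2 ⇒ x_1 = 3/4 ⇒ 1/2 = 3/4
(x_3 ⇒ x_3) ⇔ (x_2 ⇒ x_1) = 1 ⇔ 3/4 = 3/4
x_2 ⇒ x_2 = 3/4 ⇒ 3/4 = 1
((x_3 ⇒ x_3) ⇔ (x_2 ⇒ x_1)) ⇒ (x_2 ⇒ x_2) = 3/4 ⇒ 1 = 1
(¬x_2 ⇒ x_3) ⇒ (((x_3 ⇒ x_3) ⇔ (x_2 ⇒ x_1)) ⇒ (x_2 ⇒ x_2)) = 3/4 ⇒ 1 = 1
(((x_2 ⇒ ¬x_3) ⇔ (x_1 ⇔ ¬x_3)) ⇔ (((x_2 ⇔ x_2) ⇒ x_1) ⇒ (x_1 ⇔ x_1))) ⇒ ((¬x_2 ⇒ x_3) ⇒ (((x_3 ⇒ x_3) ⇔ (x_2 ⇒ x_1)) ⇒ (x_2 ⇒ x_2))) = 1/2 ⇒ 1 = 1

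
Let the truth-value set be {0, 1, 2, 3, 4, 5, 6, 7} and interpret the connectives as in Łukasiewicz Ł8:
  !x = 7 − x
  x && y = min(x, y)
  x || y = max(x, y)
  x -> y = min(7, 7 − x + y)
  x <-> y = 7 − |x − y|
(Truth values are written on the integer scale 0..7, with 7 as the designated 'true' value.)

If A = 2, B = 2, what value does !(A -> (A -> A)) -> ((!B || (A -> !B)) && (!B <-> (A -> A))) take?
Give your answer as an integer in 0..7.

7

A -> A = 2 -> 2 = 7
A -> (A -> A) = 2 -> 7 = 7
!(A -> (A -> A)) = !7 = 0
!B = !2 = 5
!B = !2 = 5
A -> !B = 2 -> 5 = 7
!B || (A -> !B) = 5 || 7 = 7
!B = !2 = 5
A -> A = 2 -> 2 = 7
!B <-> (A -> A) = 5 <-> 7 = 5
(!B || (A -> !B)) && (!B <-> (A -> A)) = 7 && 5 = 5
!(A -> (A -> A)) -> ((!B || (A -> !B)) && (!B <-> (A -> A))) = 0 -> 5 = 7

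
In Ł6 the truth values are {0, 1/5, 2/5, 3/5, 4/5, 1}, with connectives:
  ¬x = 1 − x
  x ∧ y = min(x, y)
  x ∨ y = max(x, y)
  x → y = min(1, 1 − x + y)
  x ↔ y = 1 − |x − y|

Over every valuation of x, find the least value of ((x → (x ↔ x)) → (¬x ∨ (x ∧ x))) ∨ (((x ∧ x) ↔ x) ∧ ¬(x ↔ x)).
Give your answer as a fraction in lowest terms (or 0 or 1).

Take x = 2/5:
x ↔ x = 2/5 ↔ 2/5 = 1
x → (x ↔ x) = 2/5 → 1 = 1
¬x = ¬2/5 = 3/5
x ∧ x = 2/5 ∧ 2/5 = 2/5
¬x ∨ (x ∧ x) = 3/5 ∨ 2/5 = 3/5
(x → (x ↔ x)) → (¬x ∨ (x ∧ x)) = 1 → 3/5 = 3/5
x ∧ x = 2/5 ∧ 2/5 = 2/5
(x ∧ x) ↔ x = 2/5 ↔ 2/5 = 1
x ↔ x = 2/5 ↔ 2/5 = 1
¬(x ↔ x) = ¬1 = 0
((x ∧ x) ↔ x) ∧ ¬(x ↔ x) = 1 ∧ 0 = 0
((x → (x ↔ x)) → (¬x ∨ (x ∧ x))) ∨ (((x ∧ x) ↔ x) ∧ ¬(x ↔ x)) = 3/5 ∨ 0 = 3/5
No assignment yields a value below 3/5, so this is the minimum.

3/5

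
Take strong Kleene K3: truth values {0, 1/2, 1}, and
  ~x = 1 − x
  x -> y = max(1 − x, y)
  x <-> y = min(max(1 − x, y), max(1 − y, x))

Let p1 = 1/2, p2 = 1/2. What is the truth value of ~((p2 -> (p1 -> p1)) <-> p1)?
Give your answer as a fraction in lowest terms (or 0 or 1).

p1 -> p1 = 1/2 -> 1/2 = 1/2
p2 -> (p1 -> p1) = 1/2 -> 1/2 = 1/2
(p2 -> (p1 -> p1)) <-> p1 = 1/2 <-> 1/2 = 1/2
~((p2 -> (p1 -> p1)) <-> p1) = ~1/2 = 1/2

1/2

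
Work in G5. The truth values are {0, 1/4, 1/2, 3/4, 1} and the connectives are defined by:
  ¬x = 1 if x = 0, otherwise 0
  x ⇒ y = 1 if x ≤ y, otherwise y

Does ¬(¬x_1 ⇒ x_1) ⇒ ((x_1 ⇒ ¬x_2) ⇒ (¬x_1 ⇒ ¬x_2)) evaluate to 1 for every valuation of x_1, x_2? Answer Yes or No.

Counterexample: take x_1 = 0, x_2 = 1/4.
¬x_1 = ¬0 = 1
¬x_1 ⇒ x_1 = 1 ⇒ 0 = 0
¬(¬x_1 ⇒ x_1) = ¬0 = 1
¬x_2 = ¬1/4 = 0
x_1 ⇒ ¬x_2 = 0 ⇒ 0 = 1
¬x_1 ⇒ ¬x_2 = 1 ⇒ 0 = 0
(x_1 ⇒ ¬x_2) ⇒ (¬x_1 ⇒ ¬x_2) = 1 ⇒ 0 = 0
¬(¬x_1 ⇒ x_1) ⇒ ((x_1 ⇒ ¬x_2) ⇒ (¬x_1 ⇒ ¬x_2)) = 1 ⇒ 0 = 0
This gives 0 ≠ 1.

No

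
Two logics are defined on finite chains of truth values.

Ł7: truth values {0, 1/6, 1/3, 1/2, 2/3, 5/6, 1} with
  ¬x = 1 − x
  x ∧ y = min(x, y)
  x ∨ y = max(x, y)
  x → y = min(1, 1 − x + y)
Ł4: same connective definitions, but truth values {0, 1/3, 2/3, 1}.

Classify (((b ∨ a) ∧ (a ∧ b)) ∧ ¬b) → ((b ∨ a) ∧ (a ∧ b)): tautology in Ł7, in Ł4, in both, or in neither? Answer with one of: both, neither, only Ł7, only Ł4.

both

In Ł7: every assignment gives 1 — tautology.
In Ł4: every assignment gives 1 — tautology.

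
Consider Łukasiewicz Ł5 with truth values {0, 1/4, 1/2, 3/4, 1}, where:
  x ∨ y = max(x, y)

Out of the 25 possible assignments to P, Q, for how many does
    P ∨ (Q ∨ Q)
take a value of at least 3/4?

value 1: 9 assignments (counts)
value 3/4: 7 assignments (counts)
value 1/2: 5 assignments
value 1/4: 3 assignments
value 0: 1 assignment
So 16 of the 25 assignments meet the threshold.

16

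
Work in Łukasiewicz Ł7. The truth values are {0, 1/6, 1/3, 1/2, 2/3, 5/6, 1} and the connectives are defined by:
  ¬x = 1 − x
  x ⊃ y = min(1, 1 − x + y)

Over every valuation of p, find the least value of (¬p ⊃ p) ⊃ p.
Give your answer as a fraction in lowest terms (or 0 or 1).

Take p = 1/2:
¬p = ¬1/2 = 1/2
¬p ⊃ p = 1/2 ⊃ 1/2 = 1
(¬p ⊃ p) ⊃ p = 1 ⊃ 1/2 = 1/2
No assignment yields a value below 1/2, so this is the minimum.

1/2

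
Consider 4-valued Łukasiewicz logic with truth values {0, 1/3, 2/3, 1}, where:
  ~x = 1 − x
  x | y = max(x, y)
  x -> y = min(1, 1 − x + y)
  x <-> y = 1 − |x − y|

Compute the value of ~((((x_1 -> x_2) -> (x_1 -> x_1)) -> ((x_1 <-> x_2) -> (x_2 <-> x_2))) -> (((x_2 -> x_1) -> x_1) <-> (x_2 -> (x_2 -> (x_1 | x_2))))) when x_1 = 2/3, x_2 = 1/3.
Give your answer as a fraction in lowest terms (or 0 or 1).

1/3

x_1 -> x_2 = 2/3 -> 1/3 = 2/3
x_1 -> x_1 = 2/3 -> 2/3 = 1
(x_1 -> x_2) -> (x_1 -> x_1) = 2/3 -> 1 = 1
x_1 <-> x_2 = 2/3 <-> 1/3 = 2/3
x_2 <-> x_2 = 1/3 <-> 1/3 = 1
(x_1 <-> x_2) -> (x_2 <-> x_2) = 2/3 -> 1 = 1
((x_1 -> x_2) -> (x_1 -> x_1)) -> ((x_1 <-> x_2) -> (x_2 <-> x_2)) = 1 -> 1 = 1
x_2 -> x_1 = 1/3 -> 2/3 = 1
(x_2 -> x_1) -> x_1 = 1 -> 2/3 = 2/3
x_1 | x_2 = 2/3 | 1/3 = 2/3
x_2 -> (x_1 | x_2) = 1/3 -> 2/3 = 1
x_2 -> (x_2 -> (x_1 | x_2)) = 1/3 -> 1 = 1
((x_2 -> x_1) -> x_1) <-> (x_2 -> (x_2 -> (x_1 | x_2))) = 2/3 <-> 1 = 2/3
(((x_1 -> x_2) -> (x_1 -> x_1)) -> ((x_1 <-> x_2) -> (x_2 <-> x_2))) -> (((x_2 -> x_1) -> x_1) <-> (x_2 -> (x_2 -> (x_1 | x_2)))) = 1 -> 2/3 = 2/3
~((((x_1 -> x_2) -> (x_1 -> x_1)) -> ((x_1 <-> x_2) -> (x_2 <-> x_2))) -> (((x_2 -> x_1) -> x_1) <-> (x_2 -> (x_2 -> (x_1 | x_2))))) = ~2/3 = 1/3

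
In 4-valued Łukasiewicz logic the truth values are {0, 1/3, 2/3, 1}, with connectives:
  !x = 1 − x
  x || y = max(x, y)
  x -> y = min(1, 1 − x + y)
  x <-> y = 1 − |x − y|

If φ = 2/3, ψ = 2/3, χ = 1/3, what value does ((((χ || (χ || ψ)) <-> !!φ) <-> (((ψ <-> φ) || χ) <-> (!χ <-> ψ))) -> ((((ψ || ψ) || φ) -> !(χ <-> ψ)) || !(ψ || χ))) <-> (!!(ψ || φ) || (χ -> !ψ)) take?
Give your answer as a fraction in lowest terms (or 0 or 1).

2/3

χ || ψ = 1/3 || 2/3 = 2/3
χ || (χ || ψ) = 1/3 || 2/3 = 2/3
!φ = !2/3 = 1/3
!!φ = !1/3 = 2/3
(χ || (χ || ψ)) <-> !!φ = 2/3 <-> 2/3 = 1
ψ <-> φ = 2/3 <-> 2/3 = 1
(ψ <-> φ) || χ = 1 || 1/3 = 1
!χ = !1/3 = 2/3
!χ <-> ψ = 2/3 <-> 2/3 = 1
((ψ <-> φ) || χ) <-> (!χ <-> ψ) = 1 <-> 1 = 1
((χ || (χ || ψ)) <-> !!φ) <-> (((ψ <-> φ) || χ) <-> (!χ <-> ψ)) = 1 <-> 1 = 1
ψ || ψ = 2/3 || 2/3 = 2/3
(ψ || ψ) || φ = 2/3 || 2/3 = 2/3
χ <-> ψ = 1/3 <-> 2/3 = 2/3
!(χ <-> ψ) = !2/3 = 1/3
((ψ || ψ) || φ) -> !(χ <-> ψ) = 2/3 -> 1/3 = 2/3
ψ || χ = 2/3 || 1/3 = 2/3
!(ψ || χ) = !2/3 = 1/3
(((ψ || ψ) || φ) -> !(χ <-> ψ)) || !(ψ || χ) = 2/3 || 1/3 = 2/3
(((χ || (χ || ψ)) <-> !!φ) <-> (((ψ <-> φ) || χ) <-> (!χ <-> ψ))) -> ((((ψ || ψ) || φ) -> !(χ <-> ψ)) || !(ψ || χ)) = 1 -> 2/3 = 2/3
ψ || φ = 2/3 || 2/3 = 2/3
!(ψ || φ) = !2/3 = 1/3
!!(ψ || φ) = !1/3 = 2/3
!ψ = !2/3 = 1/3
χ -> !ψ = 1/3 -> 1/3 = 1
!!(ψ || φ) || (χ -> !ψ) = 2/3 || 1 = 1
((((χ || (χ || ψ)) <-> !!φ) <-> (((ψ <-> φ) || χ) <-> (!χ <-> ψ))) -> ((((ψ || ψ) || φ) -> !(χ <-> ψ)) || !(ψ || χ))) <-> (!!(ψ || φ) || (χ -> !ψ)) = 2/3 <-> 1 = 2/3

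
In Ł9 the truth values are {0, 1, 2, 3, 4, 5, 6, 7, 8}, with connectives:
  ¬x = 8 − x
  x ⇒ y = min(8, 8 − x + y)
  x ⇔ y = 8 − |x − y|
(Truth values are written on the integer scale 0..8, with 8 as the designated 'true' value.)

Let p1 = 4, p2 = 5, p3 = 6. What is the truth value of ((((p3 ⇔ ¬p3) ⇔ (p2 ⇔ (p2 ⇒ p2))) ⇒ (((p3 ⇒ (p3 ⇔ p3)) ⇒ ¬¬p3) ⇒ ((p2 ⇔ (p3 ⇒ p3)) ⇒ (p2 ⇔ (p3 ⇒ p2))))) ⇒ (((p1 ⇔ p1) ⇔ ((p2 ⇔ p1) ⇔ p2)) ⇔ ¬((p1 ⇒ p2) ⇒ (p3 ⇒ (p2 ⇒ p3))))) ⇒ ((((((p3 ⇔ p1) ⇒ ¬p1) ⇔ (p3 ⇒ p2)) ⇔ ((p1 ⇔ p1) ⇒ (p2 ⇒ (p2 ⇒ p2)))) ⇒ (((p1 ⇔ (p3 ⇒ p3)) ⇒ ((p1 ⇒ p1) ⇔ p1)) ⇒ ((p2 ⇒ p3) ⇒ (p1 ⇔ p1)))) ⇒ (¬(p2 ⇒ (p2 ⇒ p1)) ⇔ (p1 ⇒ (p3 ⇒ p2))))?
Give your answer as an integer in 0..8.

¬p3 = ¬6 = 2
p3 ⇔ ¬p3 = 6 ⇔ 2 = 4
p2 ⇒ p2 = 5 ⇒ 5 = 8
p2 ⇔ (p2 ⇒ p2) = 5 ⇔ 8 = 5
(p3 ⇔ ¬p3) ⇔ (p2 ⇔ (p2 ⇒ p2)) = 4 ⇔ 5 = 7
p3 ⇔ p3 = 6 ⇔ 6 = 8
p3 ⇒ (p3 ⇔ p3) = 6 ⇒ 8 = 8
¬p3 = ¬6 = 2
¬¬p3 = ¬2 = 6
(p3 ⇒ (p3 ⇔ p3)) ⇒ ¬¬p3 = 8 ⇒ 6 = 6
p3 ⇒ p3 = 6 ⇒ 6 = 8
p2 ⇔ (p3 ⇒ p3) = 5 ⇔ 8 = 5
p3 ⇒ p2 = 6 ⇒ 5 = 7
p2 ⇔ (p3 ⇒ p2) = 5 ⇔ 7 = 6
(p2 ⇔ (p3 ⇒ p3)) ⇒ (p2 ⇔ (p3 ⇒ p2)) = 5 ⇒ 6 = 8
((p3 ⇒ (p3 ⇔ p3)) ⇒ ¬¬p3) ⇒ ((p2 ⇔ (p3 ⇒ p3)) ⇒ (p2 ⇔ (p3 ⇒ p2))) = 6 ⇒ 8 = 8
((p3 ⇔ ¬p3) ⇔ (p2 ⇔ (p2 ⇒ p2))) ⇒ (((p3 ⇒ (p3 ⇔ p3)) ⇒ ¬¬p3) ⇒ ((p2 ⇔ (p3 ⇒ p3)) ⇒ (p2 ⇔ (p3 ⇒ p2)))) = 7 ⇒ 8 = 8
p1 ⇔ p1 = 4 ⇔ 4 = 8
p2 ⇔ p1 = 5 ⇔ 4 = 7
(p2 ⇔ p1) ⇔ p2 = 7 ⇔ 5 = 6
(p1 ⇔ p1) ⇔ ((p2 ⇔ p1) ⇔ p2) = 8 ⇔ 6 = 6
p1 ⇒ p2 = 4 ⇒ 5 = 8
p2 ⇒ p3 = 5 ⇒ 6 = 8
p3 ⇒ (p2 ⇒ p3) = 6 ⇒ 8 = 8
(p1 ⇒ p2) ⇒ (p3 ⇒ (p2 ⇒ p3)) = 8 ⇒ 8 = 8
¬((p1 ⇒ p2) ⇒ (p3 ⇒ (p2 ⇒ p3))) = ¬8 = 0
((p1 ⇔ p1) ⇔ ((p2 ⇔ p1) ⇔ p2)) ⇔ ¬((p1 ⇒ p2) ⇒ (p3 ⇒ (p2 ⇒ p3))) = 6 ⇔ 0 = 2
(((p3 ⇔ ¬p3) ⇔ (p2 ⇔ (p2 ⇒ p2))) ⇒ (((p3 ⇒ (p3 ⇔ p3)) ⇒ ¬¬p3) ⇒ ((p2 ⇔ (p3 ⇒ p3)) ⇒ (p2 ⇔ (p3 ⇒ p2))))) ⇒ (((p1 ⇔ p1) ⇔ ((p2 ⇔ p1) ⇔ p2)) ⇔ ¬((p1 ⇒ p2) ⇒ (p3 ⇒ (p2 ⇒ p3)))) = 8 ⇒ 2 = 2
p3 ⇔ p1 = 6 ⇔ 4 = 6
¬p1 = ¬4 = 4
(p3 ⇔ p1) ⇒ ¬p1 = 6 ⇒ 4 = 6
p3 ⇒ p2 = 6 ⇒ 5 = 7
((p3 ⇔ p1) ⇒ ¬p1) ⇔ (p3 ⇒ p2) = 6 ⇔ 7 = 7
p1 ⇔ p1 = 4 ⇔ 4 = 8
p2 ⇒ p2 = 5 ⇒ 5 = 8
p2 ⇒ (p2 ⇒ p2) = 5 ⇒ 8 = 8
(p1 ⇔ p1) ⇒ (p2 ⇒ (p2 ⇒ p2)) = 8 ⇒ 8 = 8
(((p3 ⇔ p1) ⇒ ¬p1) ⇔ (p3 ⇒ p2)) ⇔ ((p1 ⇔ p1) ⇒ (p2 ⇒ (p2 ⇒ p2))) = 7 ⇔ 8 = 7
p3 ⇒ p3 = 6 ⇒ 6 = 8
p1 ⇔ (p3 ⇒ p3) = 4 ⇔ 8 = 4
p1 ⇒ p1 = 4 ⇒ 4 = 8
(p1 ⇒ p1) ⇔ p1 = 8 ⇔ 4 = 4
(p1 ⇔ (p3 ⇒ p3)) ⇒ ((p1 ⇒ p1) ⇔ p1) = 4 ⇒ 4 = 8
p2 ⇒ p3 = 5 ⇒ 6 = 8
p1 ⇔ p1 = 4 ⇔ 4 = 8
(p2 ⇒ p3) ⇒ (p1 ⇔ p1) = 8 ⇒ 8 = 8
((p1 ⇔ (p3 ⇒ p3)) ⇒ ((p1 ⇒ p1) ⇔ p1)) ⇒ ((p2 ⇒ p3) ⇒ (p1 ⇔ p1)) = 8 ⇒ 8 = 8
((((p3 ⇔ p1) ⇒ ¬p1) ⇔ (p3 ⇒ p2)) ⇔ ((p1 ⇔ p1) ⇒ (p2 ⇒ (p2 ⇒ p2)))) ⇒ (((p1 ⇔ (p3 ⇒ p3)) ⇒ ((p1 ⇒ p1) ⇔ p1)) ⇒ ((p2 ⇒ p3) ⇒ (p1 ⇔ p1))) = 7 ⇒ 8 = 8
p2 ⇒ p1 = 5 ⇒ 4 = 7
p2 ⇒ (p2 ⇒ p1) = 5 ⇒ 7 = 8
¬(p2 ⇒ (p2 ⇒ p1)) = ¬8 = 0
p3 ⇒ p2 = 6 ⇒ 5 = 7
p1 ⇒ (p3 ⇒ p2) = 4 ⇒ 7 = 8
¬(p2 ⇒ (p2 ⇒ p1)) ⇔ (p1 ⇒ (p3 ⇒ p2)) = 0 ⇔ 8 = 0
(((((p3 ⇔ p1) ⇒ ¬p1) ⇔ (p3 ⇒ p2)) ⇔ ((p1 ⇔ p1) ⇒ (p2 ⇒ (p2 ⇒ p2)))) ⇒ (((p1 ⇔ (p3 ⇒ p3)) ⇒ ((p1 ⇒ p1) ⇔ p1)) ⇒ ((p2 ⇒ p3) ⇒ (p1 ⇔ p1)))) ⇒ (¬(p2 ⇒ (p2 ⇒ p1)) ⇔ (p1 ⇒ (p3 ⇒ p2))) = 8 ⇒ 0 = 0
((((p3 ⇔ ¬p3) ⇔ (p2 ⇔ (p2 ⇒ p2))) ⇒ (((p3 ⇒ (p3 ⇔ p3)) ⇒ ¬¬p3) ⇒ ((p2 ⇔ (p3 ⇒ p3)) ⇒ (p2 ⇔ (p3 ⇒ p2))))) ⇒ (((p1 ⇔ p1) ⇔ ((p2 ⇔ p1) ⇔ p2)) ⇔ ¬((p1 ⇒ p2) ⇒ (p3 ⇒ (p2 ⇒ p3))))) ⇒ ((((((p3 ⇔ p1) ⇒ ¬p1) ⇔ (p3 ⇒ p2)) ⇔ ((p1 ⇔ p1) ⇒ (p2 ⇒ (p2 ⇒ p2)))) ⇒ (((p1 ⇔ (p3 ⇒ p3)) ⇒ ((p1 ⇒ p1) ⇔ p1)) ⇒ ((p2 ⇒ p3) ⇒ (p1 ⇔ p1)))) ⇒ (¬(p2 ⇒ (p2 ⇒ p1)) ⇔ (p1 ⇒ (p3 ⇒ p2)))) = 2 ⇒ 0 = 6

6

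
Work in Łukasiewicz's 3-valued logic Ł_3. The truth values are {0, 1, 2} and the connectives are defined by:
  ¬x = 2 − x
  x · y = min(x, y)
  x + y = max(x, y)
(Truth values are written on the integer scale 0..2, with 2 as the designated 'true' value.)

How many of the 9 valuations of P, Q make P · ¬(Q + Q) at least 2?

1

P = 0, Q = 0 ↦ 0  <
P = 0, Q = 1 ↦ 0  <
P = 0, Q = 2 ↦ 0  <
P = 1, Q = 0 ↦ 1  <
P = 1, Q = 1 ↦ 1  <
P = 1, Q = 2 ↦ 0  <
P = 2, Q = 0 ↦ 2  ≥
P = 2, Q = 1 ↦ 1  <
P = 2, Q = 2 ↦ 0  <
So 1 of the 9 assignments meets the threshold.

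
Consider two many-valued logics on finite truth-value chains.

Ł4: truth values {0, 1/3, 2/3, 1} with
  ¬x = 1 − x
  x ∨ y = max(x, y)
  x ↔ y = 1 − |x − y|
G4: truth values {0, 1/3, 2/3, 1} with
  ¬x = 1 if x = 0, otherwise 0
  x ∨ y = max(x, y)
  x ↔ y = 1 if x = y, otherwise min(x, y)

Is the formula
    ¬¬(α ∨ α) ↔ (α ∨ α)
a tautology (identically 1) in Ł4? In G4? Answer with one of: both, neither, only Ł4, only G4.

only Ł4

In Ł4: every assignment gives 1 — tautology.
In G4: at α = 1/3 the value is 1/3 — not a tautology.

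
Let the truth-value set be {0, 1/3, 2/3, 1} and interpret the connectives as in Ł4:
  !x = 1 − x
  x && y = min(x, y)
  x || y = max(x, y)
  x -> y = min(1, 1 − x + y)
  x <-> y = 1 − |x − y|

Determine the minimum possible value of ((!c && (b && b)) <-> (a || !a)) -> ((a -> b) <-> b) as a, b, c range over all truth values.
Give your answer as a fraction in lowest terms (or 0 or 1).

Take a = 1/3, b = 1/3, c = 0:
!c = !0 = 1
b && b = 1/3 && 1/3 = 1/3
!c && (b && b) = 1 && 1/3 = 1/3
!a = !1/3 = 2/3
a || !a = 1/3 || 2/3 = 2/3
(!c && (b && b)) <-> (a || !a) = 1/3 <-> 2/3 = 2/3
a -> b = 1/3 -> 1/3 = 1
(a -> b) <-> b = 1 <-> 1/3 = 1/3
((!c && (b && b)) <-> (a || !a)) -> ((a -> b) <-> b) = 2/3 -> 1/3 = 2/3
No assignment yields a value below 2/3, so this is the minimum.

2/3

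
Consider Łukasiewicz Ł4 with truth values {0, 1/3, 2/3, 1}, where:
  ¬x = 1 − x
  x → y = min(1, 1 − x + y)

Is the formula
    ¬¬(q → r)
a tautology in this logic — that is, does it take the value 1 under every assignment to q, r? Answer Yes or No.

No

Counterexample: take q = 1/3, r = 0.
q → r = 1/3 → 0 = 2/3
¬(q → r) = ¬2/3 = 1/3
¬¬(q → r) = ¬1/3 = 2/3
This gives 2/3 ≠ 1.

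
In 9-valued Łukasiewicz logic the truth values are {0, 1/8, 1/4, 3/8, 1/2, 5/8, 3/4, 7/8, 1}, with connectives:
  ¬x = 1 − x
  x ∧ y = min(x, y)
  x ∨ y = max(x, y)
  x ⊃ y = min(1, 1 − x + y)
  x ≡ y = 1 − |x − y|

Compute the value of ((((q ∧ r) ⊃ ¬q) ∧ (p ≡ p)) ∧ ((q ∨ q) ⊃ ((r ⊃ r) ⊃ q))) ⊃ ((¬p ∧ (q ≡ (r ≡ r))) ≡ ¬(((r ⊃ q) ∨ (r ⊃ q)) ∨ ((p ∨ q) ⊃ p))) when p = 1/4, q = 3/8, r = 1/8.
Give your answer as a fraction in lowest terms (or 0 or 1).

q ∧ r = 3/8 ∧ 1/8 = 1/8
¬q = ¬3/8 = 5/8
(q ∧ r) ⊃ ¬q = 1/8 ⊃ 5/8 = 1
p ≡ p = 1/4 ≡ 1/4 = 1
((q ∧ r) ⊃ ¬q) ∧ (p ≡ p) = 1 ∧ 1 = 1
q ∨ q = 3/8 ∨ 3/8 = 3/8
r ⊃ r = 1/8 ⊃ 1/8 = 1
(r ⊃ r) ⊃ q = 1 ⊃ 3/8 = 3/8
(q ∨ q) ⊃ ((r ⊃ r) ⊃ q) = 3/8 ⊃ 3/8 = 1
(((q ∧ r) ⊃ ¬q) ∧ (p ≡ p)) ∧ ((q ∨ q) ⊃ ((r ⊃ r) ⊃ q)) = 1 ∧ 1 = 1
¬p = ¬1/4 = 3/4
r ≡ r = 1/8 ≡ 1/8 = 1
q ≡ (r ≡ r) = 3/8 ≡ 1 = 3/8
¬p ∧ (q ≡ (r ≡ r)) = 3/4 ∧ 3/8 = 3/8
r ⊃ q = 1/8 ⊃ 3/8 = 1
r ⊃ q = 1/8 ⊃ 3/8 = 1
(r ⊃ q) ∨ (r ⊃ q) = 1 ∨ 1 = 1
p ∨ q = 1/4 ∨ 3/8 = 3/8
(p ∨ q) ⊃ p = 3/8 ⊃ 1/4 = 7/8
((r ⊃ q) ∨ (r ⊃ q)) ∨ ((p ∨ q) ⊃ p) = 1 ∨ 7/8 = 1
¬(((r ⊃ q) ∨ (r ⊃ q)) ∨ ((p ∨ q) ⊃ p)) = ¬1 = 0
(¬p ∧ (q ≡ (r ≡ r))) ≡ ¬(((r ⊃ q) ∨ (r ⊃ q)) ∨ ((p ∨ q) ⊃ p)) = 3/8 ≡ 0 = 5/8
((((q ∧ r) ⊃ ¬q) ∧ (p ≡ p)) ∧ ((q ∨ q) ⊃ ((r ⊃ r) ⊃ q))) ⊃ ((¬p ∧ (q ≡ (r ≡ r))) ≡ ¬(((r ⊃ q) ∨ (r ⊃ q)) ∨ ((p ∨ q) ⊃ p))) = 1 ⊃ 5/8 = 5/8

5/8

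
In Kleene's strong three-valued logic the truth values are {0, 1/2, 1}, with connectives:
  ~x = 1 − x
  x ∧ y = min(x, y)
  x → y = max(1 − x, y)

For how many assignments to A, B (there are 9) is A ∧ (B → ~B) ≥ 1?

1

A = 0, B = 0 ↦ 0  <
A = 0, B = 1/2 ↦ 0  <
A = 0, B = 1 ↦ 0  <
A = 1/2, B = 0 ↦ 1/2  <
A = 1/2, B = 1/2 ↦ 1/2  <
A = 1/2, B = 1 ↦ 0  <
A = 1, B = 0 ↦ 1  ≥
A = 1, B = 1/2 ↦ 1/2  <
A = 1, B = 1 ↦ 0  <
So 1 of the 9 assignments meets the threshold.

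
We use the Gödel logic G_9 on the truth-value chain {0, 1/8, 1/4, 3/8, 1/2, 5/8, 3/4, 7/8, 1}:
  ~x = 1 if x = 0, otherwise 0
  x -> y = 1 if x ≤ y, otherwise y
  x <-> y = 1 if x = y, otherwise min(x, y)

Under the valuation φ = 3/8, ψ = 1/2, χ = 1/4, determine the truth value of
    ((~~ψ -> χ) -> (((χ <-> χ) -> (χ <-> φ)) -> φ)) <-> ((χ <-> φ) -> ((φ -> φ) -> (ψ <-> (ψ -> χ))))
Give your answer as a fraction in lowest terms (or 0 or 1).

~ψ = ~1/2 = 0
~~ψ = ~0 = 1
~~ψ -> χ = 1 -> 1/4 = 1/4
χ <-> χ = 1/4 <-> 1/4 = 1
χ <-> φ = 1/4 <-> 3/8 = 1/4
(χ <-> χ) -> (χ <-> φ) = 1 -> 1/4 = 1/4
((χ <-> χ) -> (χ <-> φ)) -> φ = 1/4 -> 3/8 = 1
(~~ψ -> χ) -> (((χ <-> χ) -> (χ <-> φ)) -> φ) = 1/4 -> 1 = 1
χ <-> φ = 1/4 <-> 3/8 = 1/4
φ -> φ = 3/8 -> 3/8 = 1
ψ -> χ = 1/2 -> 1/4 = 1/4
ψ <-> (ψ -> χ) = 1/2 <-> 1/4 = 1/4
(φ -> φ) -> (ψ <-> (ψ -> χ)) = 1 -> 1/4 = 1/4
(χ <-> φ) -> ((φ -> φ) -> (ψ <-> (ψ -> χ))) = 1/4 -> 1/4 = 1
((~~ψ -> χ) -> (((χ <-> χ) -> (χ <-> φ)) -> φ)) <-> ((χ <-> φ) -> ((φ -> φ) -> (ψ <-> (ψ -> χ)))) = 1 <-> 1 = 1

1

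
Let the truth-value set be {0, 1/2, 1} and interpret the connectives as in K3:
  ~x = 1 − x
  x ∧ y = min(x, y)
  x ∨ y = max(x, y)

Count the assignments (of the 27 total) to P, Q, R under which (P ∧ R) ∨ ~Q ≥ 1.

value 1: 11 assignments (counts)
value 1/2: 11 assignments
value 0: 5 assignments
So 11 of the 27 assignments meet the threshold.

11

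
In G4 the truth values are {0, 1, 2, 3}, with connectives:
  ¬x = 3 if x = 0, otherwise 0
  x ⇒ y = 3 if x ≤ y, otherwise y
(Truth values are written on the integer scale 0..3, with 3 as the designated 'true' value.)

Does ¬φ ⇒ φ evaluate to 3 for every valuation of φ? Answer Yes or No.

Counterexample: take φ = 0.
¬φ = ¬0 = 3
¬φ ⇒ φ = 3 ⇒ 0 = 0
This gives 0 ≠ 3.

No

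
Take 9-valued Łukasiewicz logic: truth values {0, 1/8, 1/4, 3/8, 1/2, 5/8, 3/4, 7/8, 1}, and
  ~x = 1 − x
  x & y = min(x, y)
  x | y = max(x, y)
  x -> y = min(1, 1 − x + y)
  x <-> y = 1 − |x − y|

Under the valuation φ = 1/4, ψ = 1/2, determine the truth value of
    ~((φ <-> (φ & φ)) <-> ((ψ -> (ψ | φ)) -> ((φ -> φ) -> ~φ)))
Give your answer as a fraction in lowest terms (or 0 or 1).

1/4

φ & φ = 1/4 & 1/4 = 1/4
φ <-> (φ & φ) = 1/4 <-> 1/4 = 1
ψ | φ = 1/2 | 1/4 = 1/2
ψ -> (ψ | φ) = 1/2 -> 1/2 = 1
φ -> φ = 1/4 -> 1/4 = 1
~φ = ~1/4 = 3/4
(φ -> φ) -> ~φ = 1 -> 3/4 = 3/4
(ψ -> (ψ | φ)) -> ((φ -> φ) -> ~φ) = 1 -> 3/4 = 3/4
(φ <-> (φ & φ)) <-> ((ψ -> (ψ | φ)) -> ((φ -> φ) -> ~φ)) = 1 <-> 3/4 = 3/4
~((φ <-> (φ & φ)) <-> ((ψ -> (ψ | φ)) -> ((φ -> φ) -> ~φ))) = ~3/4 = 1/4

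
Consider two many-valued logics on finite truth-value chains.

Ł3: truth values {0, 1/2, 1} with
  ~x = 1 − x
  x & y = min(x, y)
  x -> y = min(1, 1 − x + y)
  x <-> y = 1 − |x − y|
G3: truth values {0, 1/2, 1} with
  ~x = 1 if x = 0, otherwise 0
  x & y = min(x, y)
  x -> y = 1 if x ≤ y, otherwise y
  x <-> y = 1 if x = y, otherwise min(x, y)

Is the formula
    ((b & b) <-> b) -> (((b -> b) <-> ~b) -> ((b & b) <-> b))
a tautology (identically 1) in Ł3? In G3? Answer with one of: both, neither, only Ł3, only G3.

In Ł3: every assignment gives 1 — tautology.
In G3: every assignment gives 1 — tautology.

both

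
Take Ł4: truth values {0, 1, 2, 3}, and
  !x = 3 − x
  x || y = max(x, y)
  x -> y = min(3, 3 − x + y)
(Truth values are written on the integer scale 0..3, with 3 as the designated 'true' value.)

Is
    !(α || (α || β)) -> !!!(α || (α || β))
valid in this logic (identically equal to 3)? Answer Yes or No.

Yes

α = 0, β = 0 ↦ 3
α = 0, β = 1 ↦ 3
α = 0, β = 2 ↦ 3
α = 0, β = 3 ↦ 3
α = 1, β = 0 ↦ 3
α = 1, β = 1 ↦ 3
α = 1, β = 2 ↦ 3
α = 1, β = 3 ↦ 3
α = 2, β = 0 ↦ 3
α = 2, β = 1 ↦ 3
α = 2, β = 2 ↦ 3
α = 2, β = 3 ↦ 3
α = 3, β = 0 ↦ 3
α = 3, β = 1 ↦ 3
α = 3, β = 2 ↦ 3
α = 3, β = 3 ↦ 3
Every assignment gives a value ≥ 3.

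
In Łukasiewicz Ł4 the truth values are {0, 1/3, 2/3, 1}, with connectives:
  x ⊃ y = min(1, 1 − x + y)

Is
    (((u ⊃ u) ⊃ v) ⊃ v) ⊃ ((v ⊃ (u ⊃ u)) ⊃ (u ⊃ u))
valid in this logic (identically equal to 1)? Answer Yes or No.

Yes

u = 0, v = 0 ↦ 1
u = 0, v = 1/3 ↦ 1
u = 0, v = 2/3 ↦ 1
u = 0, v = 1 ↦ 1
u = 1/3, v = 0 ↦ 1
u = 1/3, v = 1/3 ↦ 1
u = 1/3, v = 2/3 ↦ 1
u = 1/3, v = 1 ↦ 1
u = 2/3, v = 0 ↦ 1
u = 2/3, v = 1/3 ↦ 1
u = 2/3, v = 2/3 ↦ 1
u = 2/3, v = 1 ↦ 1
u = 1, v = 0 ↦ 1
u = 1, v = 1/3 ↦ 1
u = 1, v = 2/3 ↦ 1
u = 1, v = 1 ↦ 1
Every assignment gives a value ≥ 1.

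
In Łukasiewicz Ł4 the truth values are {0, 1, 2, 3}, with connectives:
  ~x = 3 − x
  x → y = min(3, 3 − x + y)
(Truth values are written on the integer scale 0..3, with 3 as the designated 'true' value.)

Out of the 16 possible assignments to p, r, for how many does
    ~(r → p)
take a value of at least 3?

p = 0, r = 0 ↦ 0  <
p = 0, r = 1 ↦ 1  <
p = 0, r = 2 ↦ 2  <
p = 0, r = 3 ↦ 3  ≥
p = 1, r = 0 ↦ 0  <
p = 1, r = 1 ↦ 0  <
p = 1, r = 2 ↦ 1  <
p = 1, r = 3 ↦ 2  <
p = 2, r = 0 ↦ 0  <
p = 2, r = 1 ↦ 0  <
p = 2, r = 2 ↦ 0  <
p = 2, r = 3 ↦ 1  <
p = 3, r = 0 ↦ 0  <
p = 3, r = 1 ↦ 0  <
p = 3, r = 2 ↦ 0  <
p = 3, r = 3 ↦ 0  <
So 1 of the 16 assignments meets the threshold.

1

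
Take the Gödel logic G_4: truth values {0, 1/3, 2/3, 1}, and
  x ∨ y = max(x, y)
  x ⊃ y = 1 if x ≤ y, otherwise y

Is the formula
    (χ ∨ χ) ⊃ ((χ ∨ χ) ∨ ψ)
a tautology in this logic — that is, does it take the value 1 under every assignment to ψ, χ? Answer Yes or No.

Yes

ψ = 0, χ = 0 ↦ 1
ψ = 0, χ = 1/3 ↦ 1
ψ = 0, χ = 2/3 ↦ 1
ψ = 0, χ = 1 ↦ 1
ψ = 1/3, χ = 0 ↦ 1
ψ = 1/3, χ = 1/3 ↦ 1
ψ = 1/3, χ = 2/3 ↦ 1
ψ = 1/3, χ = 1 ↦ 1
ψ = 2/3, χ = 0 ↦ 1
ψ = 2/3, χ = 1/3 ↦ 1
ψ = 2/3, χ = 2/3 ↦ 1
ψ = 2/3, χ = 1 ↦ 1
ψ = 1, χ = 0 ↦ 1
ψ = 1, χ = 1/3 ↦ 1
ψ = 1, χ = 2/3 ↦ 1
ψ = 1, χ = 1 ↦ 1
Every assignment gives a value ≥ 1.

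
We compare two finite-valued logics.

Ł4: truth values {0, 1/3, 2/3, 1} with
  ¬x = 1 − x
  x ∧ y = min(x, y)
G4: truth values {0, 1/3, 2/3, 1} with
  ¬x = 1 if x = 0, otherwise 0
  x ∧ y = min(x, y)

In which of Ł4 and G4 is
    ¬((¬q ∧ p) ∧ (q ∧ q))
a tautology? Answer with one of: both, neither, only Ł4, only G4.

only G4

In Ł4: at p = 1/3, q = 1/3 the value is 2/3 — not a tautology.
In G4: every assignment gives 1 — tautology.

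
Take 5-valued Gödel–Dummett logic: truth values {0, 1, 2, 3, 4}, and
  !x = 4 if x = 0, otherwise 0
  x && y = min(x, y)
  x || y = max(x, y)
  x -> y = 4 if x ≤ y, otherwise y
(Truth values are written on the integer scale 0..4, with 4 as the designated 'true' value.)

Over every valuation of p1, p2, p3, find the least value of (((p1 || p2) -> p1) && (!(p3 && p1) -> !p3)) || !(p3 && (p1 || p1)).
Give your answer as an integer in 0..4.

1

Take p1 = 1, p2 = 2, p3 = 1:
p1 || p2 = 1 || 2 = 2
(p1 || p2) -> p1 = 2 -> 1 = 1
p3 && p1 = 1 && 1 = 1
!(p3 && p1) = !1 = 0
!p3 = !1 = 0
!(p3 && p1) -> !p3 = 0 -> 0 = 4
((p1 || p2) -> p1) && (!(p3 && p1) -> !p3) = 1 && 4 = 1
p1 || p1 = 1 || 1 = 1
p3 && (p1 || p1) = 1 && 1 = 1
!(p3 && (p1 || p1)) = !1 = 0
(((p1 || p2) -> p1) && (!(p3 && p1) -> !p3)) || !(p3 && (p1 || p1)) = 1 || 0 = 1
No assignment yields a value below 1, so this is the minimum.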